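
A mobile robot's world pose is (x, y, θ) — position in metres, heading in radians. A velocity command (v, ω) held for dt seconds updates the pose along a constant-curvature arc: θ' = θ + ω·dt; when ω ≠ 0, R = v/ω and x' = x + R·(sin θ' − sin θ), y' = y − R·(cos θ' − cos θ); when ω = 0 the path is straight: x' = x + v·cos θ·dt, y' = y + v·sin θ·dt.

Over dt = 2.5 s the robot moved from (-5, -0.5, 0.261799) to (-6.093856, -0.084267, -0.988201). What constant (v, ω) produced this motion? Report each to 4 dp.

v = -0.5000, ω = -0.5000

Δθ = -0.988201 − 0.261799 = -1.250000
ω = Δθ/dt = -1.250000/2.5 = -0.5000
R = Δx/(sin θ' − sin θ) = 1.0000
v = R·ω = 1.0000·-0.5000 = -0.5000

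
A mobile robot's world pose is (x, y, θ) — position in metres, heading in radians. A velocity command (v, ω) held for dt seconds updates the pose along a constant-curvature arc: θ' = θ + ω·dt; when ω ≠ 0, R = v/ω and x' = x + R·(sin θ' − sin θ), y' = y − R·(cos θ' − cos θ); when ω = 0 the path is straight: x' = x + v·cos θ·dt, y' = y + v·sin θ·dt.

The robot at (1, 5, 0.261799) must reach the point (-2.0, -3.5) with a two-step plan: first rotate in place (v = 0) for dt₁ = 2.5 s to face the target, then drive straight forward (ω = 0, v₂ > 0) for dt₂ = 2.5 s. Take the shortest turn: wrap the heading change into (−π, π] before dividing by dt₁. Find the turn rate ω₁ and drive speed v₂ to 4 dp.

heading to target = atan2(-3.5−5, -2−1) = -1.9101
Δθ = wrap(-1.9101 − 0.2618) = -2.1719; ω₁ = Δθ/dt₁ = -0.8688
distance = √((-2−1)² + (-3.5−5)²) = 9.0139; v₂ = distance/dt₂ = 3.6056

ω₁ = -0.8688, v₂ = 3.6056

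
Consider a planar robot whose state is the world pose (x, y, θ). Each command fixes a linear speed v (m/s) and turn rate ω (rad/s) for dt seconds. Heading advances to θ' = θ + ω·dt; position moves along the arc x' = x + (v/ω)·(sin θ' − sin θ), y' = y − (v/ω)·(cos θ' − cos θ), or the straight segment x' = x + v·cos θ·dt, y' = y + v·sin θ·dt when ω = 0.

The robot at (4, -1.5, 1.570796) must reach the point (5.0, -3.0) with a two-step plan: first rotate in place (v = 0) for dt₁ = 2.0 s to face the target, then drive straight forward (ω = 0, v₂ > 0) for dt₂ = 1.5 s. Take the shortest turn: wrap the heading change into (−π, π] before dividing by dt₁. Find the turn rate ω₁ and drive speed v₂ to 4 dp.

ω₁ = -1.2768, v₂ = 1.2019

heading to target = atan2(-3−-1.5, 5−4) = -0.9828
Δθ = wrap(-0.9828 − 1.5708) = -2.5536; ω₁ = Δθ/dt₁ = -1.2768
distance = √((5−4)² + (-3−-1.5)²) = 1.8028; v₂ = distance/dt₂ = 1.2019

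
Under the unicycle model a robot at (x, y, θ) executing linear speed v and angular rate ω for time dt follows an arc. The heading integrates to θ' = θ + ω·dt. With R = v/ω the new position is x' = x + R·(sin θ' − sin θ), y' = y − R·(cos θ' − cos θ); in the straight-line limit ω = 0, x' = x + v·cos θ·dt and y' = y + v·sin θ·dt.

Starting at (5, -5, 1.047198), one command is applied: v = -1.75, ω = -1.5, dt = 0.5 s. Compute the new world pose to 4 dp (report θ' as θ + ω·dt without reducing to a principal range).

θ' = 1.0472 + -1.5·0.5 = 0.2972
R = v/ω = -1.75/-1.5 = 1.1667
x' = 5 + 1.1667·(sin 0.2972 − sin 1.0472) = 4.3313
y' = -5 − 1.1667·(cos 0.2972 − cos 1.0472) = -5.5322

(4.3313, -5.5322, 0.2972)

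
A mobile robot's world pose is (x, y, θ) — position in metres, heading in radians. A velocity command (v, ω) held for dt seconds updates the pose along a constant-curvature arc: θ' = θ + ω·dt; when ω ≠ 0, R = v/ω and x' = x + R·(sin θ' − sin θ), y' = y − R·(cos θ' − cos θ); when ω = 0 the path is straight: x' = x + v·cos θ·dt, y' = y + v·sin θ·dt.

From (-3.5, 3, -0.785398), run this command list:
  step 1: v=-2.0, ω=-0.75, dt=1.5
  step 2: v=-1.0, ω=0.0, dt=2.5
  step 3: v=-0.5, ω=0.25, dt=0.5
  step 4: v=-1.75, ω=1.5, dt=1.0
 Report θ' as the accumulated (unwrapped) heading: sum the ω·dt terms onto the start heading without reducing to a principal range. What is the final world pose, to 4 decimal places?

step 1: θ'=-1.9104 (R=2.6667) → pose (-4.1287, 5.7739, -1.9104)
step 2: θ'=-1.9104 (straight) → pose (-3.2960, 8.1311, -1.9104)
step 3: θ'=-1.7854 (R=-2.0000) → pose (-3.2276, 8.3714, -1.7854)
step 4: θ'=-0.2854 (R=-1.1667) → pose (-4.0391, 9.7394, -0.2854)

(-4.0391, 9.7394, -0.2854)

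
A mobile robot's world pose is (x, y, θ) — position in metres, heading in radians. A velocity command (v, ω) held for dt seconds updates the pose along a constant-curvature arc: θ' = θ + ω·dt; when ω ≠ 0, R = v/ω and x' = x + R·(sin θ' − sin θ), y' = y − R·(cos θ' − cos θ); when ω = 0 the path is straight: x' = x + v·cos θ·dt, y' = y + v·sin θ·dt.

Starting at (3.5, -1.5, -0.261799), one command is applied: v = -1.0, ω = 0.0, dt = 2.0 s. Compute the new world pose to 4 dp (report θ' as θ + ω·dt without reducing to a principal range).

θ' = -0.2618 + 0.0·2.0 = -0.2618
ω = 0 → straight: x' = 3.5 + -1.0·cos(-0.2618)·2.0 = 1.5681
y' = -1.5 + -1.0·sin(-0.2618)·2.0 = -0.9824

(1.5681, -0.9824, -0.2618)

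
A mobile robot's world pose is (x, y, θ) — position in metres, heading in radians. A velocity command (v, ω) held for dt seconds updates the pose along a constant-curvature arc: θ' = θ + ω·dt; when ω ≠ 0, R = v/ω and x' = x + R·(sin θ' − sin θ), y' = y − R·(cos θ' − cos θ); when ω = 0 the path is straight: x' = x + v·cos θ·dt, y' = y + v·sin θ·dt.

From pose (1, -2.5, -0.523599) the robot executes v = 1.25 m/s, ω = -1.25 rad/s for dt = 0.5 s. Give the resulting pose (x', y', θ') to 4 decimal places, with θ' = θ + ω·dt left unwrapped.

(1.4122, -2.9563, -1.1486)

θ' = -0.5236 + -1.25·0.5 = -1.1486
R = v/ω = 1.25/-1.25 = -1.0000
x' = 1 + -1.0000·(sin -1.1486 − sin -0.5236) = 1.4122
y' = -2.5 − -1.0000·(cos -1.1486 − cos -0.5236) = -2.9563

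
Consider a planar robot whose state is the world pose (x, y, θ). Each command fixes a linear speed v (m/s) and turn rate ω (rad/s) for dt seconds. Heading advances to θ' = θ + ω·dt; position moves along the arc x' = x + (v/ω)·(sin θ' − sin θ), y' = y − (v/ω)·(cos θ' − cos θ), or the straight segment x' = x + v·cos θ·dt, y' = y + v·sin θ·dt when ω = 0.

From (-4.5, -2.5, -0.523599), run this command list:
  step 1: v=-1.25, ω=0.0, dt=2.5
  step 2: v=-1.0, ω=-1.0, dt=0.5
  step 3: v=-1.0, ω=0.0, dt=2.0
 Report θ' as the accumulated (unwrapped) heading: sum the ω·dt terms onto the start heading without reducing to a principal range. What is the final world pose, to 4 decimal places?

step 1: θ'=-0.5236 (straight) → pose (-7.2063, -0.9375, -0.5236)
step 2: θ'=-1.0236 (R=1.0000) → pose (-7.5603, -0.5918, -1.0236)
step 3: θ'=-1.0236 (straight) → pose (-8.6009, 1.1162, -1.0236)

(-8.6009, 1.1162, -1.0236)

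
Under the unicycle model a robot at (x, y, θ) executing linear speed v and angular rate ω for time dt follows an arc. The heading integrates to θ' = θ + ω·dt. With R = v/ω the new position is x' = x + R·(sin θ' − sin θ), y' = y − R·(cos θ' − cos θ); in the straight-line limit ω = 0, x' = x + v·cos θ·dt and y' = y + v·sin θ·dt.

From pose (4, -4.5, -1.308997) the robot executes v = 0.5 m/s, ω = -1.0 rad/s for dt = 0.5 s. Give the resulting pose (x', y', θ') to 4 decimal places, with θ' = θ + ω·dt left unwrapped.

θ' = -1.3090 + -1.0·0.5 = -1.8090
R = v/ω = 0.5/-1.0 = -0.5000
x' = 4 + -0.5000·(sin -1.8090 − sin -1.3090) = 4.0029
y' = -4.5 − -0.5000·(cos -1.8090 − cos -1.3090) = -4.7474

(4.0029, -4.7474, -1.8090)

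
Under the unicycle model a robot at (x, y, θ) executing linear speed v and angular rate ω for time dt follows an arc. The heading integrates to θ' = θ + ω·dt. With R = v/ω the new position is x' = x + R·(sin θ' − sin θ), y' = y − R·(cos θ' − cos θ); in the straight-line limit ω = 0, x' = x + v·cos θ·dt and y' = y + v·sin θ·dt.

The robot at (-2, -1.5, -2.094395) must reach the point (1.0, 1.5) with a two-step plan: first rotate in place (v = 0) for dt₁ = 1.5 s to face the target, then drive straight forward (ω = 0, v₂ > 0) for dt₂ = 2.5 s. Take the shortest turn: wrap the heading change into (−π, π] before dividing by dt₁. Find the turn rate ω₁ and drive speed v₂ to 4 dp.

ω₁ = 1.9199, v₂ = 1.6971

heading to target = atan2(1.5−-1.5, 1−-2) = 0.7854
Δθ = wrap(0.7854 − -2.0944) = 2.8798; ω₁ = Δθ/dt₁ = 1.9199
distance = √((1−-2)² + (1.5−-1.5)²) = 4.2426; v₂ = distance/dt₂ = 1.6971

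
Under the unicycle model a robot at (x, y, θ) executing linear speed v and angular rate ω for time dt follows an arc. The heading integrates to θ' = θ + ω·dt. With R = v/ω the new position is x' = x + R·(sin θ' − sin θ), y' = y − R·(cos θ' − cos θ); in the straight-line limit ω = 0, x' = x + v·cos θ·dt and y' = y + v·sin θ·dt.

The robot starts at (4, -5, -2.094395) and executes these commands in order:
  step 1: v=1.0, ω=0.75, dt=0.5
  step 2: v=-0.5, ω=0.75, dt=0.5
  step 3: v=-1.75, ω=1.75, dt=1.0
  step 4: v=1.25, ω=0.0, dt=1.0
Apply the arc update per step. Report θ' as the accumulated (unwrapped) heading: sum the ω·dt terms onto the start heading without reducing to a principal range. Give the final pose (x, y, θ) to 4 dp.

(3.6059, -4.0333, 0.4056)

step 1: θ'=-1.7194 (R=1.3333) → pose (3.8361, -5.4693, -1.7194)
step 2: θ'=-1.3444 (R=-0.6667) → pose (3.8264, -5.2209, -1.3444)
step 3: θ'=0.4056 (R=-1.0000) → pose (2.4573, -4.5265, 0.4056)
step 4: θ'=0.4056 (straight) → pose (3.6059, -4.0333, 0.4056)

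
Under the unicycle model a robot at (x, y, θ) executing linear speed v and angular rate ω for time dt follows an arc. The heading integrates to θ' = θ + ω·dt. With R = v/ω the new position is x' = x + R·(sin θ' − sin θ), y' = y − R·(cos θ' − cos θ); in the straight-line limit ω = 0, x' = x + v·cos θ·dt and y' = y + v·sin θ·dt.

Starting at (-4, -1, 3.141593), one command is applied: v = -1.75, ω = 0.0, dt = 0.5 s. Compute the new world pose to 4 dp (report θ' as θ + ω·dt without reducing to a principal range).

θ' = 3.1416 + 0.0·0.5 = 3.1416
ω = 0 → straight: x' = -4 + -1.75·cos(3.1416)·0.5 = -3.1250
y' = -1 + -1.75·sin(3.1416)·0.5 = -1.0000

(-3.1250, -1.0000, 3.1416)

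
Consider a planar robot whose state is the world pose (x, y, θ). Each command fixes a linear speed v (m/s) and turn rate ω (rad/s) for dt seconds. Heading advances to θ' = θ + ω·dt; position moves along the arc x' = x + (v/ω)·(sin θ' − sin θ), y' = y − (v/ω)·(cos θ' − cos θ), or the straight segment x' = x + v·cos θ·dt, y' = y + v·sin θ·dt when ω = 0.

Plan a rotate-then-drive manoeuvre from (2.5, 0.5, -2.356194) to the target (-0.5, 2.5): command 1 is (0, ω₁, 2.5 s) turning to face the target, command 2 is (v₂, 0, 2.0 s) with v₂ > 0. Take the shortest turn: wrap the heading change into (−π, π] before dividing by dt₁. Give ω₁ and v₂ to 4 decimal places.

heading to target = atan2(2.5−0.5, -0.5−2.5) = 2.5536
Δθ = wrap(2.5536 − -2.3562) = -1.3734; ω₁ = Δθ/dt₁ = -0.5494
distance = √((-0.5−2.5)² + (2.5−0.5)²) = 3.6056; v₂ = distance/dt₂ = 1.8028

ω₁ = -0.5494, v₂ = 1.8028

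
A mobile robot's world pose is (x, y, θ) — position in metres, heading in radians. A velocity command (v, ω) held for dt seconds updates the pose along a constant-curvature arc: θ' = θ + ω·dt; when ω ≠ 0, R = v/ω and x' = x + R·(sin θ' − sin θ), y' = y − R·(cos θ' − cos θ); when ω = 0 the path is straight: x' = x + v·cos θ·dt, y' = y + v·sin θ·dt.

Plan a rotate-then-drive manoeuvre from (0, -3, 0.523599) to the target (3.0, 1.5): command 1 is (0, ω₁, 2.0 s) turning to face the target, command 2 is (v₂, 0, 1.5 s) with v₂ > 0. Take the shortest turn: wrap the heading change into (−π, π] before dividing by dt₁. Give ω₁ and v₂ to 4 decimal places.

heading to target = atan2(1.5−-3, 3−0) = 0.9828
Δθ = wrap(0.9828 − 0.5236) = 0.4592; ω₁ = Δθ/dt₁ = 0.2296
distance = √((3−0)² + (1.5−-3)²) = 5.4083; v₂ = distance/dt₂ = 3.6056

ω₁ = 0.2296, v₂ = 3.6056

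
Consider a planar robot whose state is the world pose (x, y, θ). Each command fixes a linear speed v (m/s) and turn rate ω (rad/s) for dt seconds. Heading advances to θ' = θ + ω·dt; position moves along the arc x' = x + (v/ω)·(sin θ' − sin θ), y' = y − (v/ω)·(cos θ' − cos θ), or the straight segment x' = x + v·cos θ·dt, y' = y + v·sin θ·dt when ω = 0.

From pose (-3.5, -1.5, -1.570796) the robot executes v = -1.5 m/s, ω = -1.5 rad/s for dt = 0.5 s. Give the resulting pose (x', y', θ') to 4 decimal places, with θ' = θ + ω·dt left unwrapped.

(-3.2317, -0.8184, -2.3208)

θ' = -1.5708 + -1.5·0.5 = -2.3208
R = v/ω = -1.5/-1.5 = 1.0000
x' = -3.5 + 1.0000·(sin -2.3208 − sin -1.5708) = -3.2317
y' = -1.5 − 1.0000·(cos -2.3208 − cos -1.5708) = -0.8184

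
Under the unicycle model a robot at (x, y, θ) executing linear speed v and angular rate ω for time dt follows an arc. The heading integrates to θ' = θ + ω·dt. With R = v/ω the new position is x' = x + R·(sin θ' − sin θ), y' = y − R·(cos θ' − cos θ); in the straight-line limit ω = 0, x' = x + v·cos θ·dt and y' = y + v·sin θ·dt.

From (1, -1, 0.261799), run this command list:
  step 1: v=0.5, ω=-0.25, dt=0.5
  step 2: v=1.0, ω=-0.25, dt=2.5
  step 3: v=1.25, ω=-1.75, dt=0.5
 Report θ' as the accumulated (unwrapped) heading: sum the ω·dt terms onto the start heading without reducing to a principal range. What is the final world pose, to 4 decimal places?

(4.0305, -1.8641, -1.3632)

step 1: θ'=0.1368 (R=-2.0000) → pose (1.2449, -0.9505, 0.1368)
step 2: θ'=-0.4882 (R=-4.0000) → pose (3.6665, -1.3805, -0.4882)
step 3: θ'=-1.3632 (R=-0.7143) → pose (4.0305, -1.8641, -1.3632)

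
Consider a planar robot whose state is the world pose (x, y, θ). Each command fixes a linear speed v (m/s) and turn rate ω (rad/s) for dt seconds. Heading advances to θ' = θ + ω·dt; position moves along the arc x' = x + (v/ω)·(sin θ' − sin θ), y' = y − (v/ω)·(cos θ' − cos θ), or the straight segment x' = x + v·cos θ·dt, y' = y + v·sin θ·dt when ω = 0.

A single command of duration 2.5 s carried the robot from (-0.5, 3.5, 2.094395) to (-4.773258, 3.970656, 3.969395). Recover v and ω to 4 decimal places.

Δθ = 3.969395 − 2.094395 = 1.875000
ω = Δθ/dt = 1.875000/2.5 = 0.7500
R = Δx/(sin θ' − sin θ) = 2.6667
v = R·ω = 2.6667·0.7500 = 2.0000

v = 2.0000, ω = 0.7500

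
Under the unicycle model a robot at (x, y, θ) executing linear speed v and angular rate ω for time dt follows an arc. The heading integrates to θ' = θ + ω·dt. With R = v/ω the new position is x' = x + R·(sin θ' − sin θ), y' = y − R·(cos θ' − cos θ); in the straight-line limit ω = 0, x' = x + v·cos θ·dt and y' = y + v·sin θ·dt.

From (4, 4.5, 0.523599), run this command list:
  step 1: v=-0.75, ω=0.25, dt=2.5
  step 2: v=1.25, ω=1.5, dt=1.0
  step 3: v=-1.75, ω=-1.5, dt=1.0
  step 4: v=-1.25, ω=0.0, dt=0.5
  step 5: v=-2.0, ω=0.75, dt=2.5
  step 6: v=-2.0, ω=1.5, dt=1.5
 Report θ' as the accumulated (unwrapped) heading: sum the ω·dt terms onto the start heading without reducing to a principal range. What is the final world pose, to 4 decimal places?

(6.0580, 0.4237, 5.2736)

step 1: θ'=1.1486 (R=-3.0000) → pose (2.7634, 3.1312, 1.1486)
step 2: θ'=2.6486 (R=0.8333) → pose (2.3977, 4.2068, 2.6486)
step 3: θ'=1.1486 (R=1.1667) → pose (2.9097, 2.7010, 1.1486)
step 4: θ'=1.1486 (straight) → pose (2.6536, 2.1309, 1.1486)
step 5: θ'=3.0236 (R=-2.6667) → pose (4.7722, -1.6100, 3.0236)
step 6: θ'=5.2736 (R=-1.3333) → pose (6.0580, 0.4237, 5.2736)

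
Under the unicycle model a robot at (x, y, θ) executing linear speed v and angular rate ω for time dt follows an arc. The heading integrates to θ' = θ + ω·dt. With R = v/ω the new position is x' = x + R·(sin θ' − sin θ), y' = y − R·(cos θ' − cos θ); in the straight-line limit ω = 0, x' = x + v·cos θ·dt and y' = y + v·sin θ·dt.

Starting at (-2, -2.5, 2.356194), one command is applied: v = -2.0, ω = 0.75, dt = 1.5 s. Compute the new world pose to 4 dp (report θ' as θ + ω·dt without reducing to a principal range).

θ' = 2.3562 + 0.75·1.5 = 3.4812
R = v/ω = -2.0/0.75 = -2.6667
x' = -2 + -2.6667·(sin 3.4812 − sin 2.3562) = 0.7739
y' = -2.5 − -2.6667·(cos 3.4812 − cos 2.3562) = -3.1287

(0.7739, -3.1287, 3.4812)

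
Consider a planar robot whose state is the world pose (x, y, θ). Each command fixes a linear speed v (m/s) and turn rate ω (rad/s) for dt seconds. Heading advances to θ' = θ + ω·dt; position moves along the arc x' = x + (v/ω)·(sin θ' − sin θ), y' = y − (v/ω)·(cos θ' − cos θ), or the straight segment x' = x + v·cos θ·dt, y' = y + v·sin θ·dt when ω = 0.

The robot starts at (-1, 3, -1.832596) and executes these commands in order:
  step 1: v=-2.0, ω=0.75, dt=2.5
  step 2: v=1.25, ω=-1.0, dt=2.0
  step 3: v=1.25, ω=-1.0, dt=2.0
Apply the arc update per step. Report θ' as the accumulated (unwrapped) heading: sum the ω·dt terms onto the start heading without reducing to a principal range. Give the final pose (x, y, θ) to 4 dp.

step 1: θ'=0.0424 (R=-2.6667) → pose (-3.6888, 6.3545, 0.0424)
step 2: θ'=-1.9576 (R=-1.2500) → pose (-2.4782, 4.6340, -1.9576)
step 3: θ'=-3.9576 (R=-1.2500) → pose (-4.5464, 4.2492, -3.9576)

(-4.5464, 4.2492, -3.9576)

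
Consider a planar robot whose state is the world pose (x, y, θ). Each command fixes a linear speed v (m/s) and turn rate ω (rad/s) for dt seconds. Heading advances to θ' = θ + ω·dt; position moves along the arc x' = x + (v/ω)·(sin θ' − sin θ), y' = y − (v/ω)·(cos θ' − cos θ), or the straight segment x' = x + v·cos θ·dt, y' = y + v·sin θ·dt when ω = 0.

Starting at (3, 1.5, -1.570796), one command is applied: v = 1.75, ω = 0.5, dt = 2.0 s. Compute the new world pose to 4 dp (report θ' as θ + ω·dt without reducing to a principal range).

θ' = -1.5708 + 0.5·2.0 = -0.5708
R = v/ω = 1.75/0.5 = 3.5000
x' = 3 + 3.5000·(sin -0.5708 − sin -1.5708) = 4.6089
y' = 1.5 − 3.5000·(cos -0.5708 − cos -1.5708) = -1.4451

(4.6089, -1.4451, -0.5708)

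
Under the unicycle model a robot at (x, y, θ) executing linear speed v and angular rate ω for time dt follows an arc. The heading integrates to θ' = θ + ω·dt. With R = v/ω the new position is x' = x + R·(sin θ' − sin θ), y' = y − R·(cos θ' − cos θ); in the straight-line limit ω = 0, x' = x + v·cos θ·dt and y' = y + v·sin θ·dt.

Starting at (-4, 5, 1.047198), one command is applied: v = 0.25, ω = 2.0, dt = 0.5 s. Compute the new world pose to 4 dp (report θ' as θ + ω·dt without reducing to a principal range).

(-3.9972, 5.1198, 2.0472)

θ' = 1.0472 + 2.0·0.5 = 2.0472
R = v/ω = 0.25/2.0 = 0.1250
x' = -4 + 0.1250·(sin 2.0472 − sin 1.0472) = -3.9972
y' = 5 − 0.1250·(cos 2.0472 − cos 1.0472) = 5.1198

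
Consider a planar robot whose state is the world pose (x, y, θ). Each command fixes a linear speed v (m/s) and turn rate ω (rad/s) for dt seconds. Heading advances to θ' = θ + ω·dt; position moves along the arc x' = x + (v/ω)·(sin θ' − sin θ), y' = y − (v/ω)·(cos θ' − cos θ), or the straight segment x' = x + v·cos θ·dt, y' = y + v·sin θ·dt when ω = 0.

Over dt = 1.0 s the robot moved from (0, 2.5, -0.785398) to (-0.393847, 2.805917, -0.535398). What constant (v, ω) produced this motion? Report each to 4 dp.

Δθ = -0.535398 − -0.785398 = 0.250000
ω = Δθ/dt = 0.250000/1.0 = 0.2500
R = Δx/(sin θ' − sin θ) = -2.0000
v = R·ω = -2.0000·0.2500 = -0.5000

v = -0.5000, ω = 0.2500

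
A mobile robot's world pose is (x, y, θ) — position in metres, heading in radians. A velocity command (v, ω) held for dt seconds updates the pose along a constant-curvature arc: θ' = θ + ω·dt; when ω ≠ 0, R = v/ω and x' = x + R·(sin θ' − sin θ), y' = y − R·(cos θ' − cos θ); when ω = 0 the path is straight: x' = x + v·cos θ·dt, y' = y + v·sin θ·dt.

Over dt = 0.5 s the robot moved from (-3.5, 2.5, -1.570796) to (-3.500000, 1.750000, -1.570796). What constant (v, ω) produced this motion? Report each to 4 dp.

Δθ = -1.570796 − -1.570796 = 0.000000
ω = Δθ/dt = 0.000000/0.5 = 0.0000
ω = 0 → v = (Δx·cos θ + Δy·sin θ)/dt = 1.5000

v = 1.5000, ω = 0.0000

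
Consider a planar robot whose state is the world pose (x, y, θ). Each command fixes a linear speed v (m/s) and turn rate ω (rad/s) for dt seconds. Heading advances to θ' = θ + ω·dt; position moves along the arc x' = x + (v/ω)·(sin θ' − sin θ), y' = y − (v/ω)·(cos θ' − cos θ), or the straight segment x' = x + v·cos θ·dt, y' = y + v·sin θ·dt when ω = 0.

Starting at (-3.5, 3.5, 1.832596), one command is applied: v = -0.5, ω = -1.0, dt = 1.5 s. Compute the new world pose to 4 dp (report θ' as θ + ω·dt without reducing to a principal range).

(-3.8197, 2.8980, 0.3326)

θ' = 1.8326 + -1.0·1.5 = 0.3326
R = v/ω = -0.5/-1.0 = 0.5000
x' = -3.5 + 0.5000·(sin 0.3326 − sin 1.8326) = -3.8197
y' = 3.5 − 0.5000·(cos 0.3326 − cos 1.8326) = 2.8980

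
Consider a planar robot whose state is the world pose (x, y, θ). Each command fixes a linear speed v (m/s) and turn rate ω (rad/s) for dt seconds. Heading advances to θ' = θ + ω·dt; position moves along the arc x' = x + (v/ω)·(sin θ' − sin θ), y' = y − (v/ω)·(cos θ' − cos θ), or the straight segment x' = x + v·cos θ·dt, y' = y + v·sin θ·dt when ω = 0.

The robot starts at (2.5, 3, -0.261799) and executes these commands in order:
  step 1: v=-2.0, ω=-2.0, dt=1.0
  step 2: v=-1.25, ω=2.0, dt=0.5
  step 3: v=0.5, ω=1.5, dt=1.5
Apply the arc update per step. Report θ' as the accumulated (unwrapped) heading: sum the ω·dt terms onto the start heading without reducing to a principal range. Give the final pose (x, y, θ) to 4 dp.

(2.6979, 5.1096, 0.9882)

step 1: θ'=-2.2618 (R=1.0000) → pose (1.9882, 4.6032, -2.2618)
step 2: θ'=-1.2618 (R=-0.6250) → pose (2.1020, 5.1916, -1.2618)
step 3: θ'=0.9882 (R=0.3333) → pose (2.6979, 5.1096, 0.9882)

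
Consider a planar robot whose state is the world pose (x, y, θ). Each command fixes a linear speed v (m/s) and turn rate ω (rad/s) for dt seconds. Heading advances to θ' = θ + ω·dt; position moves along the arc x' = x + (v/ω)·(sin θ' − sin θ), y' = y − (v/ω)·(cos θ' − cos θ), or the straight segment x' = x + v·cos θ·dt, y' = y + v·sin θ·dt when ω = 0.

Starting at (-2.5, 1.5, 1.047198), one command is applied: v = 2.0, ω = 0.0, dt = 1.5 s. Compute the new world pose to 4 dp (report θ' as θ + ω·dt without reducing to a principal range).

(-1.0000, 4.0981, 1.0472)

θ' = 1.0472 + 0.0·1.5 = 1.0472
ω = 0 → straight: x' = -2.5 + 2.0·cos(1.0472)·1.5 = -1.0000
y' = 1.5 + 2.0·sin(1.0472)·1.5 = 4.0981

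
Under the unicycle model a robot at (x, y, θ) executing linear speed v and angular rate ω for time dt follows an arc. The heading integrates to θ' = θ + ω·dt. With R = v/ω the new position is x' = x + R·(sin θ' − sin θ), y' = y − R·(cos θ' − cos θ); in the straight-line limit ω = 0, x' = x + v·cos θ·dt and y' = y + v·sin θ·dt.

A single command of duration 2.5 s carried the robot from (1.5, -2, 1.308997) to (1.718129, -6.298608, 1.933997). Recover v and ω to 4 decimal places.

Δθ = 1.933997 − 1.308997 = 0.625000
ω = Δθ/dt = 0.625000/2.5 = 0.2500
R = −Δy/(cos θ' − cos θ) = -7.0000
v = R·ω = -7.0000·0.2500 = -1.7500

v = -1.7500, ω = 0.2500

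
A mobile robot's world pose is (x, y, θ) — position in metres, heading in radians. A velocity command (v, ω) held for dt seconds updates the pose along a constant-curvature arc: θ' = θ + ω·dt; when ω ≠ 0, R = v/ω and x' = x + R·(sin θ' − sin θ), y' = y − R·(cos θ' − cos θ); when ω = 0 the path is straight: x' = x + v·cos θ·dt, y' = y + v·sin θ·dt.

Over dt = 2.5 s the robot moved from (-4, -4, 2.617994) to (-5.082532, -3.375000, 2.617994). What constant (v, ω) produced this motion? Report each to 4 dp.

v = 0.5000, ω = 0.0000

Δθ = 2.617994 − 2.617994 = 0.000000
ω = Δθ/dt = 0.000000/2.5 = 0.0000
ω = 0 → v = (Δx·cos θ + Δy·sin θ)/dt = 0.5000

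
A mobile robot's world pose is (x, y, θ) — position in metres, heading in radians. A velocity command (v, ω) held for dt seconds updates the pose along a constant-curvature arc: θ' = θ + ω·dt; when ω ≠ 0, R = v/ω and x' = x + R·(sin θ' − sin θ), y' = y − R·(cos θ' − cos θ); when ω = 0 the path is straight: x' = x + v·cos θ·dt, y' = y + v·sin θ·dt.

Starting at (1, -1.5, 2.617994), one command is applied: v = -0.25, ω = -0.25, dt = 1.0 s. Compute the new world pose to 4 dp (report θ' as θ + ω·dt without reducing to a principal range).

(1.1987, -1.6506, 2.3680)

θ' = 2.6180 + -0.25·1.0 = 2.3680
R = v/ω = -0.25/-0.25 = 1.0000
x' = 1 + 1.0000·(sin 2.3680 − sin 2.6180) = 1.1987
y' = -1.5 − 1.0000·(cos 2.3680 − cos 2.6180) = -1.6506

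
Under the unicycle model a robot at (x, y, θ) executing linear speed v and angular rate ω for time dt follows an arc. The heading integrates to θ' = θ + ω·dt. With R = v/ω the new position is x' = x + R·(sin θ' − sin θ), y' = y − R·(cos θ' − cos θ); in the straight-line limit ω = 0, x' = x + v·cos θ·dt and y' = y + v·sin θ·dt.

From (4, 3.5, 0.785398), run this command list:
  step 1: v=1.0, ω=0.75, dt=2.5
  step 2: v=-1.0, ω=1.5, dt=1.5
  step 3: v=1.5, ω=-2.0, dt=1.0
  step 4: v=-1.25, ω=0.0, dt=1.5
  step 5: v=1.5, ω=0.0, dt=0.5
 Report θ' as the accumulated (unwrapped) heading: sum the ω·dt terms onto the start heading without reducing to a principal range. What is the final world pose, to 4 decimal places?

step 1: θ'=2.6604 (R=1.3333) → pose (3.6743, 5.6247, 2.6604)
step 2: θ'=4.9104 (R=-0.6667) → pose (4.6365, 6.3468, 4.9104)
step 3: θ'=2.9104 (R=-0.7500) → pose (3.7293, 5.4693, 2.9104)
step 4: θ'=2.9104 (straight) → pose (5.5544, 5.0396, 2.9104)
step 5: θ'=2.9104 (straight) → pose (4.8244, 5.2115, 2.9104)

(4.8244, 5.2115, 2.9104)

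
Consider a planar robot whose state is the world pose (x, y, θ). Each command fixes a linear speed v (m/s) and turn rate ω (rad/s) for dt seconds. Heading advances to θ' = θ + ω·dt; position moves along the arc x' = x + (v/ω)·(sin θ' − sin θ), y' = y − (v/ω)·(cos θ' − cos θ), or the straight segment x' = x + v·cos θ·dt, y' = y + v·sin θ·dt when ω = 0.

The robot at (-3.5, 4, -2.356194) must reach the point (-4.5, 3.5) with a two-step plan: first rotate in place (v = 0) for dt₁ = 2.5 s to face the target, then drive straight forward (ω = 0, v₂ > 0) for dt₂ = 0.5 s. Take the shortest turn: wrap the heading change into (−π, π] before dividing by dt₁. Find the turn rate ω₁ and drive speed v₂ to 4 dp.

ω₁ = -0.1287, v₂ = 2.2361

heading to target = atan2(3.5−4, -4.5−-3.5) = -2.6779
Δθ = wrap(-2.6779 − -2.3562) = -0.3218; ω₁ = Δθ/dt₁ = -0.1287
distance = √((-4.5−-3.5)² + (3.5−4)²) = 1.1180; v₂ = distance/dt₂ = 2.2361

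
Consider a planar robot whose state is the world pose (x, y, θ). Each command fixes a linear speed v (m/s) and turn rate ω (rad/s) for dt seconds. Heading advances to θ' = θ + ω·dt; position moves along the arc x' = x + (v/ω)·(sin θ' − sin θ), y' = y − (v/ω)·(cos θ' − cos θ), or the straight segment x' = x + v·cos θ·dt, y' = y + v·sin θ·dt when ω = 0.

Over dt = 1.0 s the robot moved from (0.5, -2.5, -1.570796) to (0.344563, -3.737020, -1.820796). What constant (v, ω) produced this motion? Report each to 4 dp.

Δθ = -1.820796 − -1.570796 = -0.250000
ω = Δθ/dt = -0.250000/1.0 = -0.2500
R = −Δy/(cos θ' − cos θ) = -5.0000
v = R·ω = -5.0000·-0.2500 = 1.2500

v = 1.2500, ω = -0.2500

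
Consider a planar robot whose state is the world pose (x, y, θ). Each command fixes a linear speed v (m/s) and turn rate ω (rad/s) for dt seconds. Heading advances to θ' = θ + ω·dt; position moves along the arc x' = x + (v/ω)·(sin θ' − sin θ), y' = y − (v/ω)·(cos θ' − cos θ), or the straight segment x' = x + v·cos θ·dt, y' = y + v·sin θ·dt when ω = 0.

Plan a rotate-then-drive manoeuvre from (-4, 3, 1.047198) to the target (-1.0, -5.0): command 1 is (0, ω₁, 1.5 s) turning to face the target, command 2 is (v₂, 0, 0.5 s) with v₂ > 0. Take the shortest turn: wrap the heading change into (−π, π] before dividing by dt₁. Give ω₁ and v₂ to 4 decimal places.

heading to target = atan2(-5−3, -1−-4) = -1.2120
Δθ = wrap(-1.2120 − 1.0472) = -2.2592; ω₁ = Δθ/dt₁ = -1.5061
distance = √((-1−-4)² + (-5−3)²) = 8.5440; v₂ = distance/dt₂ = 17.0880

ω₁ = -1.5061, v₂ = 17.0880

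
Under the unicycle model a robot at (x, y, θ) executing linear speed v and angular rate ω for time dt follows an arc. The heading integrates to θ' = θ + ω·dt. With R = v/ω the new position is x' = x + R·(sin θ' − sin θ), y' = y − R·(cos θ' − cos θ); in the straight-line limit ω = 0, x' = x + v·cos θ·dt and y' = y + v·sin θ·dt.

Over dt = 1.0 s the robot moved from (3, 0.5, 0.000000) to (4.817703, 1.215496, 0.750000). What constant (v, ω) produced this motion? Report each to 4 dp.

v = 2.0000, ω = 0.7500

Δθ = 0.750000 − 0.000000 = 0.750000
ω = Δθ/dt = 0.750000/1.0 = 0.7500
R = Δx/(sin θ' − sin θ) = 2.6667
v = R·ω = 2.6667·0.7500 = 2.0000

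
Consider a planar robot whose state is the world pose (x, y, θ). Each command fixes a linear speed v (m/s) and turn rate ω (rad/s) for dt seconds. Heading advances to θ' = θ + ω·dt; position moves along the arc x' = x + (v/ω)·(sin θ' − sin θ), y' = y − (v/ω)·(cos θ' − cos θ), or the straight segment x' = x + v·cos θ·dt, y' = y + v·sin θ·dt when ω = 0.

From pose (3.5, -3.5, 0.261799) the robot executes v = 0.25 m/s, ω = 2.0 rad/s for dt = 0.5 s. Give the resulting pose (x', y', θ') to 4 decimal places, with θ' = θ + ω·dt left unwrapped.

θ' = 0.2618 + 2.0·0.5 = 1.2618
R = v/ω = 0.25/2.0 = 0.1250
x' = 3.5 + 0.1250·(sin 1.2618 − sin 0.2618) = 3.5867
y' = -3.5 − 0.1250·(cos 1.2618 − cos 0.2618) = -3.4173

(3.5867, -3.4173, 1.2618)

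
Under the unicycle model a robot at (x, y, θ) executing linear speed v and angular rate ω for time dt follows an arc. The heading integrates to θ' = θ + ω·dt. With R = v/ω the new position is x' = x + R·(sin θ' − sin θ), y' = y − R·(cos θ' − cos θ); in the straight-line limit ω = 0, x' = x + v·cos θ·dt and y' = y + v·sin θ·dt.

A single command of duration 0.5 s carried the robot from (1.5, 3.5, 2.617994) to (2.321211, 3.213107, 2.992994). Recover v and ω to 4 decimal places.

v = -1.7500, ω = 0.7500

Δθ = 2.992994 − 2.617994 = 0.375000
ω = Δθ/dt = 0.375000/0.5 = 0.7500
R = Δx/(sin θ' − sin θ) = -2.3333
v = R·ω = -2.3333·0.7500 = -1.7500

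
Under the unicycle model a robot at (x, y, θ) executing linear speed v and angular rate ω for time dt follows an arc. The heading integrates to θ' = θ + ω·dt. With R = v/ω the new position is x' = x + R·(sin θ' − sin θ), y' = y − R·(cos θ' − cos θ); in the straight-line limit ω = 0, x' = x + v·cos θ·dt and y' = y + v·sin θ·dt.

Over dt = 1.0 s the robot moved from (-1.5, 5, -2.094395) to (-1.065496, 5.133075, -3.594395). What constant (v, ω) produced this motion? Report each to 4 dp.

Δθ = -3.594395 − -2.094395 = -1.500000
ω = Δθ/dt = -1.500000/1.0 = -1.5000
R = Δx/(sin θ' − sin θ) = 0.3333
v = R·ω = 0.3333·-1.5000 = -0.5000

v = -0.5000, ω = -1.5000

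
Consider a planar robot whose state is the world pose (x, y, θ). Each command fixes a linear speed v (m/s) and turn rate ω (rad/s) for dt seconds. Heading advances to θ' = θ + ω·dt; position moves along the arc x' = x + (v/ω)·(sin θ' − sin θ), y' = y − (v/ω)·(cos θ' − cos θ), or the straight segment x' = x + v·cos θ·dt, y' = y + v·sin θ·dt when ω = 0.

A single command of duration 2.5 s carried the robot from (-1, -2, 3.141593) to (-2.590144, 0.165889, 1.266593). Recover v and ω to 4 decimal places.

v = 1.2500, ω = -0.7500

Δθ = 1.266593 − 3.141593 = -1.875000
ω = Δθ/dt = -1.875000/2.5 = -0.7500
R = −Δy/(cos θ' − cos θ) = -1.6667
v = R·ω = -1.6667·-0.7500 = 1.2500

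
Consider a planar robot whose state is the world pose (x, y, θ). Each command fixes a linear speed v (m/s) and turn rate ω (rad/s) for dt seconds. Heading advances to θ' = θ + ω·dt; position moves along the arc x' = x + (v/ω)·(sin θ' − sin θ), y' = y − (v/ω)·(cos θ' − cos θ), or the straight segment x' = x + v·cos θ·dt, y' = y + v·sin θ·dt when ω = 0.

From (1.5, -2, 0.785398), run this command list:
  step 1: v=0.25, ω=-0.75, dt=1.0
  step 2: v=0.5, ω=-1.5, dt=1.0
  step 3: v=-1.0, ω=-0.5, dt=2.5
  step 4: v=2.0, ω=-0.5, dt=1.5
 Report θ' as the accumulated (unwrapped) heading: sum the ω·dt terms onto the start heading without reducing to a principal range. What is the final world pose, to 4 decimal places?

(0.3014, -0.3202, -3.4646)

step 1: θ'=0.0354 (R=-0.3333) → pose (1.7239, -1.9026, 0.0354)
step 2: θ'=-1.4646 (R=-0.3333) → pose (2.0672, -2.2004, -1.4646)
step 3: θ'=-2.7146 (R=2.0000) → pose (3.2276, -0.1679, -2.7146)
step 4: θ'=-3.4646 (R=-4.0000) → pose (0.3014, -0.3202, -3.4646)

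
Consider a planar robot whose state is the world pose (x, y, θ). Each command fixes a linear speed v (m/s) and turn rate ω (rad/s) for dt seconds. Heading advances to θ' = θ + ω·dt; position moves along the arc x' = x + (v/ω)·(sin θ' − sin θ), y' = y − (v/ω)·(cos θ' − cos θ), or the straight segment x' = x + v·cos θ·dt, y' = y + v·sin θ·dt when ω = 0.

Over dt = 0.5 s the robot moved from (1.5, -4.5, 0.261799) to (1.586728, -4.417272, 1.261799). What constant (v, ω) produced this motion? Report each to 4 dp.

v = 0.2500, ω = 2.0000

Δθ = 1.261799 − 0.261799 = 1.000000
ω = Δθ/dt = 1.000000/0.5 = 2.0000
R = Δx/(sin θ' − sin θ) = 0.1250
v = R·ω = 0.1250·2.0000 = 0.2500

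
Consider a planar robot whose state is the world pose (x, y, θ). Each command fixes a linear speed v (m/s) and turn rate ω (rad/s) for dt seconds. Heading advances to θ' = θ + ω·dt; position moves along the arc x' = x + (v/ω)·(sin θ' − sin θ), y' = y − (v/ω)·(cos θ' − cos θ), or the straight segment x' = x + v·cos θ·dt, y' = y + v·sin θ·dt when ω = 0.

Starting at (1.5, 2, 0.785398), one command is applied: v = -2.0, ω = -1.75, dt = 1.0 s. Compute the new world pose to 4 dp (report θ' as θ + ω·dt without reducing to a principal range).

(-0.2473, 2.1570, -0.9646)

θ' = 0.7854 + -1.75·1.0 = -0.9646
R = v/ω = -2.0/-1.75 = 1.1429
x' = 1.5 + 1.1429·(sin -0.9646 − sin 0.7854) = -0.2473
y' = 2 − 1.1429·(cos -0.9646 − cos 0.7854) = 2.1570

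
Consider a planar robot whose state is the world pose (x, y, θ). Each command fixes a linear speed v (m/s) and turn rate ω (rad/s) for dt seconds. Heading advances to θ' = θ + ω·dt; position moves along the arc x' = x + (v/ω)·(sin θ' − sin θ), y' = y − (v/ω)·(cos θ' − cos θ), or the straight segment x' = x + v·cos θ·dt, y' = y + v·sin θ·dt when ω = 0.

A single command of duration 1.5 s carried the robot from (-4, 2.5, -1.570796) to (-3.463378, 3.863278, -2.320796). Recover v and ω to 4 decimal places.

v = -1.0000, ω = -0.5000

Δθ = -2.320796 − -1.570796 = -0.750000
ω = Δθ/dt = -0.750000/1.5 = -0.5000
R = −Δy/(cos θ' − cos θ) = 2.0000
v = R·ω = 2.0000·-0.5000 = -1.0000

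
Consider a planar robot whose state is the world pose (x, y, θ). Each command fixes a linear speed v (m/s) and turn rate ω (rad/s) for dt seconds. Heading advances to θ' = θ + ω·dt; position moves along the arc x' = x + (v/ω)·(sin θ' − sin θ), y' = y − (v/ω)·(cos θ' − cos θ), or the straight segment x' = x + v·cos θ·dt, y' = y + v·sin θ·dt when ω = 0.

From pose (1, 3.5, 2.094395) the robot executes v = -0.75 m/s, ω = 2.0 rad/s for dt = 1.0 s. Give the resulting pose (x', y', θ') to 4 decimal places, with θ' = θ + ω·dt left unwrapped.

(1.6304, 3.4702, 4.0944)

θ' = 2.0944 + 2.0·1.0 = 4.0944
R = v/ω = -0.75/2.0 = -0.3750
x' = 1 + -0.3750·(sin 4.0944 − sin 2.0944) = 1.6304
y' = 3.5 − -0.3750·(cos 4.0944 − cos 2.0944) = 3.4702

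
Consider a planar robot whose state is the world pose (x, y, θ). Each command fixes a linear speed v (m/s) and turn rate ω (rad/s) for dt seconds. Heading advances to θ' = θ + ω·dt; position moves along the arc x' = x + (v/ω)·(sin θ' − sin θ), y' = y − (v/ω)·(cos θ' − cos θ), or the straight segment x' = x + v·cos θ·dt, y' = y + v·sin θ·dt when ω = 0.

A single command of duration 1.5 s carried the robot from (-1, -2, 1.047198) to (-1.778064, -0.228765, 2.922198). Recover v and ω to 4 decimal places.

v = 1.5000, ω = 1.2500

Δθ = 2.922198 − 1.047198 = 1.875000
ω = Δθ/dt = 1.875000/1.5 = 1.2500
R = −Δy/(cos θ' − cos θ) = 1.2000
v = R·ω = 1.2000·1.2500 = 1.5000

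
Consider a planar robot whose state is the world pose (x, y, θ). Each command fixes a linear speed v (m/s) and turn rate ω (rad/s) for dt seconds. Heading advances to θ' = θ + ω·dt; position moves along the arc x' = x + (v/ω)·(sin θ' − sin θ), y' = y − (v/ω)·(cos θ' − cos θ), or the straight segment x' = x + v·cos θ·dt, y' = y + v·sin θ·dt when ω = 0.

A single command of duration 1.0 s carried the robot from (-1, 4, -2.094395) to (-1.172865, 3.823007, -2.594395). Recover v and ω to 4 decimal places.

v = 0.2500, ω = -0.5000

Δθ = -2.594395 − -2.094395 = -0.500000
ω = Δθ/dt = -0.500000/1.0 = -0.5000
R = −Δy/(cos θ' − cos θ) = -0.5000
v = R·ω = -0.5000·-0.5000 = 0.2500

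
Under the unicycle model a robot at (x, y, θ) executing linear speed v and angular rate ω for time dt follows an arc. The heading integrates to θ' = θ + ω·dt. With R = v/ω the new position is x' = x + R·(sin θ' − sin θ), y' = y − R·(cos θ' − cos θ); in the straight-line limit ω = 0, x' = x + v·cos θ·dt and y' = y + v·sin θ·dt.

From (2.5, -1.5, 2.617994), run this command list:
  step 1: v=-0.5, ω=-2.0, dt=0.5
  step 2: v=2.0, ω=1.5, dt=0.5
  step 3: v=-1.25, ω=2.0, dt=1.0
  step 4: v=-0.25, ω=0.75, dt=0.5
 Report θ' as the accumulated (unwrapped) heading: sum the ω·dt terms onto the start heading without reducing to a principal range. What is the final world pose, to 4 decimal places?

step 1: θ'=1.6180 (R=0.2500) → pose (2.6247, -1.7047, 1.6180)
step 2: θ'=2.3680 (R=1.3333) → pose (2.2245, -0.8138, 2.3680)
step 3: θ'=4.3680 (R=-0.6250) → pose (3.2495, -0.5776, 4.3680)
step 4: θ'=4.7430 (R=-0.3333) → pose (3.2689, -0.4549, 4.7430)

(3.2689, -0.4549, 4.7430)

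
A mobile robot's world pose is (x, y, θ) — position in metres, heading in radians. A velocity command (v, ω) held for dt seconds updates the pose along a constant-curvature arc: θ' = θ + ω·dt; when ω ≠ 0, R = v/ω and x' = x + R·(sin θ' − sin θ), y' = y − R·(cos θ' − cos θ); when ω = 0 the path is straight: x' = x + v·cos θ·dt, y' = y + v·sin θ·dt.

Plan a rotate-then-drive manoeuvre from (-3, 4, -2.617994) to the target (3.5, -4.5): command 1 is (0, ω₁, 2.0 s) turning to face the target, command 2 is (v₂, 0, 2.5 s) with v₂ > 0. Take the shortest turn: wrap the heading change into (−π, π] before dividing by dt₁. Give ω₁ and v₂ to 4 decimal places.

heading to target = atan2(-4.5−4, 3.5−-3) = -0.9179
Δθ = wrap(-0.9179 − -2.6180) = 1.7000; ω₁ = Δθ/dt₁ = 0.8500
distance = √((3.5−-3)² + (-4.5−4)²) = 10.7005; v₂ = distance/dt₂ = 4.2802

ω₁ = 0.8500, v₂ = 4.2802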